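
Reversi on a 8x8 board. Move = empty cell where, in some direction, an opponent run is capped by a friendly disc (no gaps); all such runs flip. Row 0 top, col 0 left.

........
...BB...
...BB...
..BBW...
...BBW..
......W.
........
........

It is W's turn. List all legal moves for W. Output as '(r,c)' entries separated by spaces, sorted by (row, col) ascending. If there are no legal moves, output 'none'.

(0,2): no bracket -> illegal
(0,3): no bracket -> illegal
(0,4): flips 2 -> legal
(0,5): no bracket -> illegal
(1,2): flips 1 -> legal
(1,5): no bracket -> illegal
(2,1): no bracket -> illegal
(2,2): no bracket -> illegal
(2,5): no bracket -> illegal
(3,1): flips 2 -> legal
(3,5): no bracket -> illegal
(4,1): no bracket -> illegal
(4,2): flips 2 -> legal
(5,2): flips 1 -> legal
(5,3): no bracket -> illegal
(5,4): flips 1 -> legal
(5,5): no bracket -> illegal

Answer: (0,4) (1,2) (3,1) (4,2) (5,2) (5,4)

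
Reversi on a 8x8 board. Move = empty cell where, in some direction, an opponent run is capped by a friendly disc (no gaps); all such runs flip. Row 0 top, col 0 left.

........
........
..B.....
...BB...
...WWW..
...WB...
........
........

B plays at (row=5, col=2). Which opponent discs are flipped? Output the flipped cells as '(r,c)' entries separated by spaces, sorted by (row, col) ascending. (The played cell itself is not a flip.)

Dir NW: first cell '.' (not opp) -> no flip
Dir N: first cell '.' (not opp) -> no flip
Dir NE: opp run (4,3) capped by B -> flip
Dir W: first cell '.' (not opp) -> no flip
Dir E: opp run (5,3) capped by B -> flip
Dir SW: first cell '.' (not opp) -> no flip
Dir S: first cell '.' (not opp) -> no flip
Dir SE: first cell '.' (not opp) -> no flip

Answer: (4,3) (5,3)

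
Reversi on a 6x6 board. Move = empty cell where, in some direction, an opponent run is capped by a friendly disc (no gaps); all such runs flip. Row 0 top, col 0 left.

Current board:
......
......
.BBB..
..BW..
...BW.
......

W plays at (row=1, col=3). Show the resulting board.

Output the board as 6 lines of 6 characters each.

Place W at (1,3); scan 8 dirs for brackets.
Dir NW: first cell '.' (not opp) -> no flip
Dir N: first cell '.' (not opp) -> no flip
Dir NE: first cell '.' (not opp) -> no flip
Dir W: first cell '.' (not opp) -> no flip
Dir E: first cell '.' (not opp) -> no flip
Dir SW: opp run (2,2), next='.' -> no flip
Dir S: opp run (2,3) capped by W -> flip
Dir SE: first cell '.' (not opp) -> no flip
All flips: (2,3)

Answer: ......
...W..
.BBW..
..BW..
...BW.
......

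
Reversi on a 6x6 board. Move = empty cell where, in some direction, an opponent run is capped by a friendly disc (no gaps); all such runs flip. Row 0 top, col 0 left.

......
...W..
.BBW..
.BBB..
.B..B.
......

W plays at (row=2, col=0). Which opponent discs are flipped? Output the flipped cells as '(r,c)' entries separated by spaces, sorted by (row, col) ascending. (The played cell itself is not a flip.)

Answer: (2,1) (2,2)

Derivation:
Dir NW: edge -> no flip
Dir N: first cell '.' (not opp) -> no flip
Dir NE: first cell '.' (not opp) -> no flip
Dir W: edge -> no flip
Dir E: opp run (2,1) (2,2) capped by W -> flip
Dir SW: edge -> no flip
Dir S: first cell '.' (not opp) -> no flip
Dir SE: opp run (3,1), next='.' -> no flip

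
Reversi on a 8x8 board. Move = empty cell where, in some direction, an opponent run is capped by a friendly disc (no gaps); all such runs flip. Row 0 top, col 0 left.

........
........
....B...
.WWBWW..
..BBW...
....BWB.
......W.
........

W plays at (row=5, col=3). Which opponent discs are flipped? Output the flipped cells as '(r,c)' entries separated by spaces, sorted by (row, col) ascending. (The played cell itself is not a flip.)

Answer: (4,2) (5,4)

Derivation:
Dir NW: opp run (4,2) capped by W -> flip
Dir N: opp run (4,3) (3,3), next='.' -> no flip
Dir NE: first cell 'W' (not opp) -> no flip
Dir W: first cell '.' (not opp) -> no flip
Dir E: opp run (5,4) capped by W -> flip
Dir SW: first cell '.' (not opp) -> no flip
Dir S: first cell '.' (not opp) -> no flip
Dir SE: first cell '.' (not opp) -> no flip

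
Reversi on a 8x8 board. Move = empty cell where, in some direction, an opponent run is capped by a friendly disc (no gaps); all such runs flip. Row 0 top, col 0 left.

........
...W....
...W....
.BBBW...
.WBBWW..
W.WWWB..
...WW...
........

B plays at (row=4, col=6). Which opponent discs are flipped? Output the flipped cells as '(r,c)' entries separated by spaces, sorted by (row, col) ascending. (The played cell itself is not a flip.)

Answer: (4,4) (4,5)

Derivation:
Dir NW: first cell '.' (not opp) -> no flip
Dir N: first cell '.' (not opp) -> no flip
Dir NE: first cell '.' (not opp) -> no flip
Dir W: opp run (4,5) (4,4) capped by B -> flip
Dir E: first cell '.' (not opp) -> no flip
Dir SW: first cell 'B' (not opp) -> no flip
Dir S: first cell '.' (not opp) -> no flip
Dir SE: first cell '.' (not opp) -> no flip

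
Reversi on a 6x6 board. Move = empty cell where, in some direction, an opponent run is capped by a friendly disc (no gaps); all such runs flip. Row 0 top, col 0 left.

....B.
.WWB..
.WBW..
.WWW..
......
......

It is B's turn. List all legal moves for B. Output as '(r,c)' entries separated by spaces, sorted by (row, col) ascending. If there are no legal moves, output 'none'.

(0,0): flips 1 -> legal
(0,1): no bracket -> illegal
(0,2): flips 1 -> legal
(0,3): no bracket -> illegal
(1,0): flips 2 -> legal
(1,4): no bracket -> illegal
(2,0): flips 1 -> legal
(2,4): flips 1 -> legal
(3,0): no bracket -> illegal
(3,4): no bracket -> illegal
(4,0): flips 1 -> legal
(4,1): no bracket -> illegal
(4,2): flips 1 -> legal
(4,3): flips 2 -> legal
(4,4): flips 1 -> legal

Answer: (0,0) (0,2) (1,0) (2,0) (2,4) (4,0) (4,2) (4,3) (4,4)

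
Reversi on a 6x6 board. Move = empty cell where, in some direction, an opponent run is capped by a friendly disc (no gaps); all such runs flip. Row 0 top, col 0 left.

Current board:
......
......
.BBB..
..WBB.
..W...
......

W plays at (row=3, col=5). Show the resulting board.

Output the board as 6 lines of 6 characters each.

Answer: ......
......
.BBB..
..WWWW
..W...
......

Derivation:
Place W at (3,5); scan 8 dirs for brackets.
Dir NW: first cell '.' (not opp) -> no flip
Dir N: first cell '.' (not opp) -> no flip
Dir NE: edge -> no flip
Dir W: opp run (3,4) (3,3) capped by W -> flip
Dir E: edge -> no flip
Dir SW: first cell '.' (not opp) -> no flip
Dir S: first cell '.' (not opp) -> no flip
Dir SE: edge -> no flip
All flips: (3,3) (3,4)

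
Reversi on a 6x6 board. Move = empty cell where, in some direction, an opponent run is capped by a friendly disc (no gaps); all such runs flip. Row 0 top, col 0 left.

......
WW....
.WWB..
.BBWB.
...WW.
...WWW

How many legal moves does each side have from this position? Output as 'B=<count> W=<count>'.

Answer: B=5 W=8

Derivation:
-- B to move --
(0,0): no bracket -> illegal
(0,1): flips 2 -> legal
(0,2): no bracket -> illegal
(1,2): flips 1 -> legal
(1,3): flips 1 -> legal
(2,0): flips 2 -> legal
(2,4): no bracket -> illegal
(3,0): no bracket -> illegal
(3,5): no bracket -> illegal
(4,2): no bracket -> illegal
(4,5): no bracket -> illegal
(5,2): flips 1 -> legal
B mobility = 5
-- W to move --
(1,2): no bracket -> illegal
(1,3): flips 1 -> legal
(1,4): no bracket -> illegal
(2,0): no bracket -> illegal
(2,4): flips 2 -> legal
(2,5): flips 1 -> legal
(3,0): flips 2 -> legal
(3,5): flips 1 -> legal
(4,0): flips 1 -> legal
(4,1): flips 1 -> legal
(4,2): flips 1 -> legal
(4,5): no bracket -> illegal
W mobility = 8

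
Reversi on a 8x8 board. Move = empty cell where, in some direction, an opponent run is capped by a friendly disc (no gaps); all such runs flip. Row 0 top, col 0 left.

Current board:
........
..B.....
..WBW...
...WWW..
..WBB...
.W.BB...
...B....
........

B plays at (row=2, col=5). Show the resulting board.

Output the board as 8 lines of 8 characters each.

Answer: ........
..B.....
..WBBB..
...WBW..
..WBB...
.W.BB...
...B....
........

Derivation:
Place B at (2,5); scan 8 dirs for brackets.
Dir NW: first cell '.' (not opp) -> no flip
Dir N: first cell '.' (not opp) -> no flip
Dir NE: first cell '.' (not opp) -> no flip
Dir W: opp run (2,4) capped by B -> flip
Dir E: first cell '.' (not opp) -> no flip
Dir SW: opp run (3,4) capped by B -> flip
Dir S: opp run (3,5), next='.' -> no flip
Dir SE: first cell '.' (not opp) -> no flip
All flips: (2,4) (3,4)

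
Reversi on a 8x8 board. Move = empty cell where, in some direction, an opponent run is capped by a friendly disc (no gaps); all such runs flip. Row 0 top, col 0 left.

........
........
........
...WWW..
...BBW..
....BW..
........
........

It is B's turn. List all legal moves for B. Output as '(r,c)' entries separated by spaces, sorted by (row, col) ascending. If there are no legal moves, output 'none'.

(2,2): flips 1 -> legal
(2,3): flips 1 -> legal
(2,4): flips 1 -> legal
(2,5): flips 1 -> legal
(2,6): flips 1 -> legal
(3,2): no bracket -> illegal
(3,6): flips 1 -> legal
(4,2): no bracket -> illegal
(4,6): flips 1 -> legal
(5,6): flips 1 -> legal
(6,4): no bracket -> illegal
(6,5): no bracket -> illegal
(6,6): flips 1 -> legal

Answer: (2,2) (2,3) (2,4) (2,5) (2,6) (3,6) (4,6) (5,6) (6,6)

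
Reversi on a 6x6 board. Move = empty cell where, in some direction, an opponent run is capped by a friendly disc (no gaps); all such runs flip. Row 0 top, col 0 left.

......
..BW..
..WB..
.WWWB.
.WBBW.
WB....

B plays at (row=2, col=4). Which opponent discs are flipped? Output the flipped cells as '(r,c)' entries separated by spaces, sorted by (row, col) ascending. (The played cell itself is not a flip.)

Dir NW: opp run (1,3), next='.' -> no flip
Dir N: first cell '.' (not opp) -> no flip
Dir NE: first cell '.' (not opp) -> no flip
Dir W: first cell 'B' (not opp) -> no flip
Dir E: first cell '.' (not opp) -> no flip
Dir SW: opp run (3,3) capped by B -> flip
Dir S: first cell 'B' (not opp) -> no flip
Dir SE: first cell '.' (not opp) -> no flip

Answer: (3,3)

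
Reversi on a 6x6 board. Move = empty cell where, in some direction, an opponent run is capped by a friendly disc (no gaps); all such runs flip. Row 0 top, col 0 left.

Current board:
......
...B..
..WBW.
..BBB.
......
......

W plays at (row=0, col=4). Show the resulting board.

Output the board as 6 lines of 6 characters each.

Answer: ....W.
...W..
..WBW.
..BBB.
......
......

Derivation:
Place W at (0,4); scan 8 dirs for brackets.
Dir NW: edge -> no flip
Dir N: edge -> no flip
Dir NE: edge -> no flip
Dir W: first cell '.' (not opp) -> no flip
Dir E: first cell '.' (not opp) -> no flip
Dir SW: opp run (1,3) capped by W -> flip
Dir S: first cell '.' (not opp) -> no flip
Dir SE: first cell '.' (not opp) -> no flip
All flips: (1,3)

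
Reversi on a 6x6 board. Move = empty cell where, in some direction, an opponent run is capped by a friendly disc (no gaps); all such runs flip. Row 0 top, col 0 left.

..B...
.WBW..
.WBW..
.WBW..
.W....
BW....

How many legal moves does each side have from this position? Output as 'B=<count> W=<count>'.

Answer: B=11 W=3

Derivation:
-- B to move --
(0,0): flips 1 -> legal
(0,1): no bracket -> illegal
(0,3): no bracket -> illegal
(0,4): flips 1 -> legal
(1,0): flips 2 -> legal
(1,4): flips 2 -> legal
(2,0): flips 2 -> legal
(2,4): flips 2 -> legal
(3,0): flips 2 -> legal
(3,4): flips 2 -> legal
(4,0): flips 1 -> legal
(4,2): no bracket -> illegal
(4,3): no bracket -> illegal
(4,4): flips 1 -> legal
(5,2): flips 1 -> legal
B mobility = 11
-- W to move --
(0,1): flips 1 -> legal
(0,3): flips 1 -> legal
(4,0): no bracket -> illegal
(4,2): no bracket -> illegal
(4,3): flips 1 -> legal
W mobility = 3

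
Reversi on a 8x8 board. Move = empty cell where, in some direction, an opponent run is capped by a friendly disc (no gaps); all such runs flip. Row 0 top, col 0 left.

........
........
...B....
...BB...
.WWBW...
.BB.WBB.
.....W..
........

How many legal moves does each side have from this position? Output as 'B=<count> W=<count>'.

Answer: B=10 W=11

Derivation:
-- B to move --
(3,0): flips 1 -> legal
(3,1): flips 1 -> legal
(3,2): flips 1 -> legal
(3,5): no bracket -> illegal
(4,0): flips 2 -> legal
(4,5): flips 1 -> legal
(5,0): no bracket -> illegal
(5,3): flips 1 -> legal
(6,3): no bracket -> illegal
(6,4): flips 2 -> legal
(6,6): no bracket -> illegal
(7,4): flips 1 -> legal
(7,5): flips 1 -> legal
(7,6): flips 2 -> legal
B mobility = 10
-- W to move --
(1,2): no bracket -> illegal
(1,3): no bracket -> illegal
(1,4): no bracket -> illegal
(2,2): flips 1 -> legal
(2,4): flips 2 -> legal
(2,5): no bracket -> illegal
(3,2): flips 1 -> legal
(3,5): no bracket -> illegal
(4,0): no bracket -> illegal
(4,5): flips 1 -> legal
(4,6): no bracket -> illegal
(4,7): flips 1 -> legal
(5,0): no bracket -> illegal
(5,3): no bracket -> illegal
(5,7): flips 2 -> legal
(6,0): flips 1 -> legal
(6,1): flips 1 -> legal
(6,2): flips 1 -> legal
(6,3): flips 1 -> legal
(6,4): no bracket -> illegal
(6,6): flips 1 -> legal
(6,7): no bracket -> illegal
W mobility = 11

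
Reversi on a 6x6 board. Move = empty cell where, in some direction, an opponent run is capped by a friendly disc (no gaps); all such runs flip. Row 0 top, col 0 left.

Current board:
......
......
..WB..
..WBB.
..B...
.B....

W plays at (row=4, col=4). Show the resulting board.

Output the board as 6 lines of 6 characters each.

Answer: ......
......
..WB..
..WWB.
..B.W.
.B....

Derivation:
Place W at (4,4); scan 8 dirs for brackets.
Dir NW: opp run (3,3) capped by W -> flip
Dir N: opp run (3,4), next='.' -> no flip
Dir NE: first cell '.' (not opp) -> no flip
Dir W: first cell '.' (not opp) -> no flip
Dir E: first cell '.' (not opp) -> no flip
Dir SW: first cell '.' (not opp) -> no flip
Dir S: first cell '.' (not opp) -> no flip
Dir SE: first cell '.' (not opp) -> no flip
All flips: (3,3)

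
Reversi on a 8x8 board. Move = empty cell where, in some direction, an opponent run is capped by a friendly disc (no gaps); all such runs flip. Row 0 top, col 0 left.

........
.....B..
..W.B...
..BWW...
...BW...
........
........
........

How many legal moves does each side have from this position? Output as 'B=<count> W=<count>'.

-- B to move --
(1,1): no bracket -> illegal
(1,2): flips 1 -> legal
(1,3): no bracket -> illegal
(2,1): no bracket -> illegal
(2,3): flips 1 -> legal
(2,5): flips 1 -> legal
(3,1): no bracket -> illegal
(3,5): flips 2 -> legal
(4,2): flips 1 -> legal
(4,5): flips 1 -> legal
(5,3): no bracket -> illegal
(5,4): flips 2 -> legal
(5,5): no bracket -> illegal
B mobility = 7
-- W to move --
(0,4): no bracket -> illegal
(0,5): no bracket -> illegal
(0,6): flips 2 -> legal
(1,3): no bracket -> illegal
(1,4): flips 1 -> legal
(1,6): no bracket -> illegal
(2,1): no bracket -> illegal
(2,3): no bracket -> illegal
(2,5): no bracket -> illegal
(2,6): no bracket -> illegal
(3,1): flips 1 -> legal
(3,5): no bracket -> illegal
(4,1): no bracket -> illegal
(4,2): flips 2 -> legal
(5,2): flips 1 -> legal
(5,3): flips 1 -> legal
(5,4): no bracket -> illegal
W mobility = 6

Answer: B=7 W=6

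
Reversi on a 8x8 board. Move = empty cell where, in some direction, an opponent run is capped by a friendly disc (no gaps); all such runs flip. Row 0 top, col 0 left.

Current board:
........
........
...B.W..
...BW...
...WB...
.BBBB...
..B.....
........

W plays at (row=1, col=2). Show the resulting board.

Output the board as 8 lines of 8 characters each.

Answer: ........
..W.....
...W.W..
...BW...
...WB...
.BBBB...
..B.....
........

Derivation:
Place W at (1,2); scan 8 dirs for brackets.
Dir NW: first cell '.' (not opp) -> no flip
Dir N: first cell '.' (not opp) -> no flip
Dir NE: first cell '.' (not opp) -> no flip
Dir W: first cell '.' (not opp) -> no flip
Dir E: first cell '.' (not opp) -> no flip
Dir SW: first cell '.' (not opp) -> no flip
Dir S: first cell '.' (not opp) -> no flip
Dir SE: opp run (2,3) capped by W -> flip
All flips: (2,3)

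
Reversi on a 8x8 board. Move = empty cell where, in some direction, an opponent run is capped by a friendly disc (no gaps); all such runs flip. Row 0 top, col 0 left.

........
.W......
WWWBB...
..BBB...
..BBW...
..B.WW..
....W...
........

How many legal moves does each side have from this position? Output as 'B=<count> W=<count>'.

-- B to move --
(0,0): flips 2 -> legal
(0,1): no bracket -> illegal
(0,2): no bracket -> illegal
(1,0): flips 1 -> legal
(1,2): flips 1 -> legal
(1,3): no bracket -> illegal
(3,0): no bracket -> illegal
(3,1): no bracket -> illegal
(3,5): no bracket -> illegal
(4,5): flips 1 -> legal
(4,6): no bracket -> illegal
(5,3): no bracket -> illegal
(5,6): no bracket -> illegal
(6,3): no bracket -> illegal
(6,5): flips 1 -> legal
(6,6): flips 2 -> legal
(7,3): no bracket -> illegal
(7,4): flips 3 -> legal
(7,5): no bracket -> illegal
B mobility = 7
-- W to move --
(1,2): no bracket -> illegal
(1,3): no bracket -> illegal
(1,4): flips 2 -> legal
(1,5): no bracket -> illegal
(2,5): flips 2 -> legal
(3,1): no bracket -> illegal
(3,5): no bracket -> illegal
(4,1): flips 2 -> legal
(4,5): no bracket -> illegal
(5,1): no bracket -> illegal
(5,3): no bracket -> illegal
(6,1): no bracket -> illegal
(6,2): flips 3 -> legal
(6,3): no bracket -> illegal
W mobility = 4

Answer: B=7 W=4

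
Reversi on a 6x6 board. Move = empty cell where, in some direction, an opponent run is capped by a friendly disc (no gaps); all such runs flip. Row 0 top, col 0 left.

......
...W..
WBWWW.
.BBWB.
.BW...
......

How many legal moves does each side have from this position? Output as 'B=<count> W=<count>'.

-- B to move --
(0,2): no bracket -> illegal
(0,3): no bracket -> illegal
(0,4): flips 2 -> legal
(1,0): no bracket -> illegal
(1,1): no bracket -> illegal
(1,2): flips 2 -> legal
(1,4): flips 2 -> legal
(1,5): no bracket -> illegal
(2,5): flips 3 -> legal
(3,0): no bracket -> illegal
(3,5): no bracket -> illegal
(4,3): flips 1 -> legal
(4,4): no bracket -> illegal
(5,1): no bracket -> illegal
(5,2): flips 1 -> legal
(5,3): flips 1 -> legal
B mobility = 7
-- W to move --
(1,0): no bracket -> illegal
(1,1): no bracket -> illegal
(1,2): no bracket -> illegal
(2,5): no bracket -> illegal
(3,0): flips 2 -> legal
(3,5): flips 1 -> legal
(4,0): flips 2 -> legal
(4,3): no bracket -> illegal
(4,4): flips 1 -> legal
(4,5): flips 1 -> legal
(5,0): flips 2 -> legal
(5,1): no bracket -> illegal
(5,2): no bracket -> illegal
W mobility = 6

Answer: B=7 W=6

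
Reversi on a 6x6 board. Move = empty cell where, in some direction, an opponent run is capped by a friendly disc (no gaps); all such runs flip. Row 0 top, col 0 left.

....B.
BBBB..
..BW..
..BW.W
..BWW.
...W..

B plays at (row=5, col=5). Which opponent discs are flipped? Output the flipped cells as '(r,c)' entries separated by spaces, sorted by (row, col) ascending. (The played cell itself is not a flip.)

Dir NW: opp run (4,4) (3,3) capped by B -> flip
Dir N: first cell '.' (not opp) -> no flip
Dir NE: edge -> no flip
Dir W: first cell '.' (not opp) -> no flip
Dir E: edge -> no flip
Dir SW: edge -> no flip
Dir S: edge -> no flip
Dir SE: edge -> no flip

Answer: (3,3) (4,4)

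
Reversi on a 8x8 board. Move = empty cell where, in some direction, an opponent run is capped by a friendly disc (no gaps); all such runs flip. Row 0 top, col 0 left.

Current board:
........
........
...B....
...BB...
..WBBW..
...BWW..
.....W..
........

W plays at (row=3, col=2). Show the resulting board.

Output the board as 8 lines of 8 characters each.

Answer: ........
........
...B....
..WBB...
..WWBW..
...BWW..
.....W..
........

Derivation:
Place W at (3,2); scan 8 dirs for brackets.
Dir NW: first cell '.' (not opp) -> no flip
Dir N: first cell '.' (not opp) -> no flip
Dir NE: opp run (2,3), next='.' -> no flip
Dir W: first cell '.' (not opp) -> no flip
Dir E: opp run (3,3) (3,4), next='.' -> no flip
Dir SW: first cell '.' (not opp) -> no flip
Dir S: first cell 'W' (not opp) -> no flip
Dir SE: opp run (4,3) capped by W -> flip
All flips: (4,3)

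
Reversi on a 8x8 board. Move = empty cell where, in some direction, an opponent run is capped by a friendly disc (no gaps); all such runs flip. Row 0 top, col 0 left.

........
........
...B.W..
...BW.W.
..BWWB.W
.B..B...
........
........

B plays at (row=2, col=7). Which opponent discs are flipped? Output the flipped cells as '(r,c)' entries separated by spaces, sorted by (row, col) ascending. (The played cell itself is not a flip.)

Answer: (3,6)

Derivation:
Dir NW: first cell '.' (not opp) -> no flip
Dir N: first cell '.' (not opp) -> no flip
Dir NE: edge -> no flip
Dir W: first cell '.' (not opp) -> no flip
Dir E: edge -> no flip
Dir SW: opp run (3,6) capped by B -> flip
Dir S: first cell '.' (not opp) -> no flip
Dir SE: edge -> no flip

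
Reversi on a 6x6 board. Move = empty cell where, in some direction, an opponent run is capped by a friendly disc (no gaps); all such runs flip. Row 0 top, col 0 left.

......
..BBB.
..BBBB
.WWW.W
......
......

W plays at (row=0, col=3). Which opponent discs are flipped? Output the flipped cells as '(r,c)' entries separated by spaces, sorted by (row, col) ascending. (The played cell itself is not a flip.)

Dir NW: edge -> no flip
Dir N: edge -> no flip
Dir NE: edge -> no flip
Dir W: first cell '.' (not opp) -> no flip
Dir E: first cell '.' (not opp) -> no flip
Dir SW: opp run (1,2), next='.' -> no flip
Dir S: opp run (1,3) (2,3) capped by W -> flip
Dir SE: opp run (1,4) (2,5), next=edge -> no flip

Answer: (1,3) (2,3)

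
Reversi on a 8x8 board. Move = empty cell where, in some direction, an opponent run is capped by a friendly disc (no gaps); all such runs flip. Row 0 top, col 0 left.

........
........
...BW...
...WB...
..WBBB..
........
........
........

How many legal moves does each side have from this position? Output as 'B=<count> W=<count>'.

-- B to move --
(1,3): no bracket -> illegal
(1,4): flips 1 -> legal
(1,5): no bracket -> illegal
(2,2): flips 1 -> legal
(2,5): flips 1 -> legal
(3,1): no bracket -> illegal
(3,2): flips 1 -> legal
(3,5): no bracket -> illegal
(4,1): flips 1 -> legal
(5,1): no bracket -> illegal
(5,2): no bracket -> illegal
(5,3): no bracket -> illegal
B mobility = 5
-- W to move --
(1,2): no bracket -> illegal
(1,3): flips 1 -> legal
(1,4): no bracket -> illegal
(2,2): flips 1 -> legal
(2,5): no bracket -> illegal
(3,2): no bracket -> illegal
(3,5): flips 1 -> legal
(3,6): no bracket -> illegal
(4,6): flips 3 -> legal
(5,2): no bracket -> illegal
(5,3): flips 1 -> legal
(5,4): flips 2 -> legal
(5,5): flips 1 -> legal
(5,6): no bracket -> illegal
W mobility = 7

Answer: B=5 W=7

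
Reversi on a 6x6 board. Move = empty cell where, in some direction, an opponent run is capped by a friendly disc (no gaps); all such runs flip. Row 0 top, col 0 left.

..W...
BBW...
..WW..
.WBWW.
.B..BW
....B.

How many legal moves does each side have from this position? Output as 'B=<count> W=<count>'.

Answer: B=6 W=7

Derivation:
-- B to move --
(0,1): no bracket -> illegal
(0,3): no bracket -> illegal
(1,3): flips 1 -> legal
(1,4): flips 1 -> legal
(2,0): no bracket -> illegal
(2,1): flips 1 -> legal
(2,4): flips 1 -> legal
(2,5): no bracket -> illegal
(3,0): flips 1 -> legal
(3,5): flips 2 -> legal
(4,0): no bracket -> illegal
(4,2): no bracket -> illegal
(4,3): no bracket -> illegal
(5,5): no bracket -> illegal
B mobility = 6
-- W to move --
(0,0): flips 1 -> legal
(0,1): no bracket -> illegal
(2,0): flips 1 -> legal
(2,1): no bracket -> illegal
(3,0): no bracket -> illegal
(3,5): no bracket -> illegal
(4,0): no bracket -> illegal
(4,2): flips 1 -> legal
(4,3): flips 1 -> legal
(5,0): flips 2 -> legal
(5,1): flips 1 -> legal
(5,2): no bracket -> illegal
(5,3): no bracket -> illegal
(5,5): flips 1 -> legal
W mobility = 7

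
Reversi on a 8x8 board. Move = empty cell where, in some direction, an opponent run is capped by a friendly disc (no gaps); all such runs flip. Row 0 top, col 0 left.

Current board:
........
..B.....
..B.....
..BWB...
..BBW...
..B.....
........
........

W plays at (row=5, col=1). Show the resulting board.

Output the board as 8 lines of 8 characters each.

Place W at (5,1); scan 8 dirs for brackets.
Dir NW: first cell '.' (not opp) -> no flip
Dir N: first cell '.' (not opp) -> no flip
Dir NE: opp run (4,2) capped by W -> flip
Dir W: first cell '.' (not opp) -> no flip
Dir E: opp run (5,2), next='.' -> no flip
Dir SW: first cell '.' (not opp) -> no flip
Dir S: first cell '.' (not opp) -> no flip
Dir SE: first cell '.' (not opp) -> no flip
All flips: (4,2)

Answer: ........
..B.....
..B.....
..BWB...
..WBW...
.WB.....
........
........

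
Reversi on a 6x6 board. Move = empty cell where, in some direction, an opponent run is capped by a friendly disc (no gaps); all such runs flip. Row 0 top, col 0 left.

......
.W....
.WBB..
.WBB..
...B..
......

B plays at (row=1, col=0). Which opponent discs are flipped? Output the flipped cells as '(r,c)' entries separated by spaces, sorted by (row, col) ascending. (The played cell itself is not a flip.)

Dir NW: edge -> no flip
Dir N: first cell '.' (not opp) -> no flip
Dir NE: first cell '.' (not opp) -> no flip
Dir W: edge -> no flip
Dir E: opp run (1,1), next='.' -> no flip
Dir SW: edge -> no flip
Dir S: first cell '.' (not opp) -> no flip
Dir SE: opp run (2,1) capped by B -> flip

Answer: (2,1)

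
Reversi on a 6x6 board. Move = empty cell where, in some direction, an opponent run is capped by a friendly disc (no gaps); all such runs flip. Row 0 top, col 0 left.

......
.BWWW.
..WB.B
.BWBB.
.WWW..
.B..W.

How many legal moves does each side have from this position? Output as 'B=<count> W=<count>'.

Answer: B=9 W=10

Derivation:
-- B to move --
(0,1): flips 1 -> legal
(0,2): no bracket -> illegal
(0,3): flips 2 -> legal
(0,4): flips 2 -> legal
(0,5): flips 1 -> legal
(1,5): flips 3 -> legal
(2,1): flips 1 -> legal
(2,4): no bracket -> illegal
(3,0): no bracket -> illegal
(4,0): no bracket -> illegal
(4,4): no bracket -> illegal
(4,5): no bracket -> illegal
(5,0): flips 2 -> legal
(5,2): flips 1 -> legal
(5,3): flips 2 -> legal
(5,5): no bracket -> illegal
B mobility = 9
-- W to move --
(0,0): flips 1 -> legal
(0,1): no bracket -> illegal
(0,2): no bracket -> illegal
(1,0): flips 1 -> legal
(1,5): no bracket -> illegal
(2,0): flips 1 -> legal
(2,1): flips 1 -> legal
(2,4): flips 2 -> legal
(3,0): flips 1 -> legal
(3,5): flips 2 -> legal
(4,0): flips 1 -> legal
(4,4): flips 1 -> legal
(4,5): flips 2 -> legal
(5,0): no bracket -> illegal
(5,2): no bracket -> illegal
W mobility = 10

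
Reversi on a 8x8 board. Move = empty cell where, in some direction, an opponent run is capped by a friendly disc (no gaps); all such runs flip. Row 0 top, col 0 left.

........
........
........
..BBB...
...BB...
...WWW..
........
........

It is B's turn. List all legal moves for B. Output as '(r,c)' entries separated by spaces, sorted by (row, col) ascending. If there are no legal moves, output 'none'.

(4,2): no bracket -> illegal
(4,5): no bracket -> illegal
(4,6): no bracket -> illegal
(5,2): no bracket -> illegal
(5,6): no bracket -> illegal
(6,2): flips 1 -> legal
(6,3): flips 1 -> legal
(6,4): flips 1 -> legal
(6,5): flips 1 -> legal
(6,6): flips 1 -> legal

Answer: (6,2) (6,3) (6,4) (6,5) (6,6)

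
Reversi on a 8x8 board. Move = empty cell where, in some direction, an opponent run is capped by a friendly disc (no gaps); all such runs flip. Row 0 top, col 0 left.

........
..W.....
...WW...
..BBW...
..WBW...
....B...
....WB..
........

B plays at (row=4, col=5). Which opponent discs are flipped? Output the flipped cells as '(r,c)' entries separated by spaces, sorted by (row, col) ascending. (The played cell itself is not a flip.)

Answer: (4,4)

Derivation:
Dir NW: opp run (3,4) (2,3) (1,2), next='.' -> no flip
Dir N: first cell '.' (not opp) -> no flip
Dir NE: first cell '.' (not opp) -> no flip
Dir W: opp run (4,4) capped by B -> flip
Dir E: first cell '.' (not opp) -> no flip
Dir SW: first cell 'B' (not opp) -> no flip
Dir S: first cell '.' (not opp) -> no flip
Dir SE: first cell '.' (not opp) -> no flip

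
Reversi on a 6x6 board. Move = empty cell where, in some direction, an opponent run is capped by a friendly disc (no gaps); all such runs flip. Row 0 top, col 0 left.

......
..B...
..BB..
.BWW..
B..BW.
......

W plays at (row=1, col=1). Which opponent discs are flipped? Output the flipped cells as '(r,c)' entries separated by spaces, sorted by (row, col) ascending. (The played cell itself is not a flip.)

Answer: (2,2)

Derivation:
Dir NW: first cell '.' (not opp) -> no flip
Dir N: first cell '.' (not opp) -> no flip
Dir NE: first cell '.' (not opp) -> no flip
Dir W: first cell '.' (not opp) -> no flip
Dir E: opp run (1,2), next='.' -> no flip
Dir SW: first cell '.' (not opp) -> no flip
Dir S: first cell '.' (not opp) -> no flip
Dir SE: opp run (2,2) capped by W -> flip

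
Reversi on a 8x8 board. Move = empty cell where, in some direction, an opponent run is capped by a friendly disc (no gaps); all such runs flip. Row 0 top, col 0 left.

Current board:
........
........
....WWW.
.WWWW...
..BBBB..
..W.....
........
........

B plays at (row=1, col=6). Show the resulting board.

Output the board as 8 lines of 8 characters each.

Place B at (1,6); scan 8 dirs for brackets.
Dir NW: first cell '.' (not opp) -> no flip
Dir N: first cell '.' (not opp) -> no flip
Dir NE: first cell '.' (not opp) -> no flip
Dir W: first cell '.' (not opp) -> no flip
Dir E: first cell '.' (not opp) -> no flip
Dir SW: opp run (2,5) (3,4) capped by B -> flip
Dir S: opp run (2,6), next='.' -> no flip
Dir SE: first cell '.' (not opp) -> no flip
All flips: (2,5) (3,4)

Answer: ........
......B.
....WBW.
.WWWB...
..BBBB..
..W.....
........
........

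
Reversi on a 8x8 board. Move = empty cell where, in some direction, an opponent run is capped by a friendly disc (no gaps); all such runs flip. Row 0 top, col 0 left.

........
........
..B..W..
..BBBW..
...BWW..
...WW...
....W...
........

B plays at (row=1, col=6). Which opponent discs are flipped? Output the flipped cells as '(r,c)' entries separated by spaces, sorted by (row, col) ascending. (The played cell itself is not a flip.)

Answer: (2,5)

Derivation:
Dir NW: first cell '.' (not opp) -> no flip
Dir N: first cell '.' (not opp) -> no flip
Dir NE: first cell '.' (not opp) -> no flip
Dir W: first cell '.' (not opp) -> no flip
Dir E: first cell '.' (not opp) -> no flip
Dir SW: opp run (2,5) capped by B -> flip
Dir S: first cell '.' (not opp) -> no flip
Dir SE: first cell '.' (not opp) -> no flip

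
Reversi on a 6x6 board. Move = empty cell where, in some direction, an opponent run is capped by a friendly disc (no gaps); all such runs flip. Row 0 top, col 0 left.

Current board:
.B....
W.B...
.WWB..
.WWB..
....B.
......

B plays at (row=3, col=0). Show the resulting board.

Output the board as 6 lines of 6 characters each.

Place B at (3,0); scan 8 dirs for brackets.
Dir NW: edge -> no flip
Dir N: first cell '.' (not opp) -> no flip
Dir NE: opp run (2,1) capped by B -> flip
Dir W: edge -> no flip
Dir E: opp run (3,1) (3,2) capped by B -> flip
Dir SW: edge -> no flip
Dir S: first cell '.' (not opp) -> no flip
Dir SE: first cell '.' (not opp) -> no flip
All flips: (2,1) (3,1) (3,2)

Answer: .B....
W.B...
.BWB..
BBBB..
....B.
......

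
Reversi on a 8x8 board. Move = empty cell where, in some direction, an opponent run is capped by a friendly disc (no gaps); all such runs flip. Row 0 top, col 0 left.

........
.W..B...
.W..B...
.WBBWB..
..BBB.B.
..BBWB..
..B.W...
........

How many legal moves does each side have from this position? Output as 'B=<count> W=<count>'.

Answer: B=8 W=6

Derivation:
-- B to move --
(0,0): no bracket -> illegal
(0,1): no bracket -> illegal
(0,2): no bracket -> illegal
(1,0): flips 1 -> legal
(1,2): no bracket -> illegal
(2,0): flips 1 -> legal
(2,2): no bracket -> illegal
(2,3): no bracket -> illegal
(2,5): flips 1 -> legal
(3,0): flips 1 -> legal
(4,0): no bracket -> illegal
(4,1): no bracket -> illegal
(4,5): no bracket -> illegal
(6,3): no bracket -> illegal
(6,5): flips 1 -> legal
(7,3): flips 1 -> legal
(7,4): flips 2 -> legal
(7,5): flips 1 -> legal
B mobility = 8
-- W to move --
(0,3): no bracket -> illegal
(0,4): flips 2 -> legal
(0,5): no bracket -> illegal
(1,3): no bracket -> illegal
(1,5): no bracket -> illegal
(2,2): no bracket -> illegal
(2,3): no bracket -> illegal
(2,5): no bracket -> illegal
(2,6): no bracket -> illegal
(3,6): flips 1 -> legal
(3,7): flips 2 -> legal
(4,1): no bracket -> illegal
(4,5): no bracket -> illegal
(4,7): no bracket -> illegal
(5,1): flips 2 -> legal
(5,6): flips 1 -> legal
(5,7): no bracket -> illegal
(6,1): flips 2 -> legal
(6,3): no bracket -> illegal
(6,5): no bracket -> illegal
(6,6): no bracket -> illegal
(7,1): no bracket -> illegal
(7,2): no bracket -> illegal
(7,3): no bracket -> illegal
W mobility = 6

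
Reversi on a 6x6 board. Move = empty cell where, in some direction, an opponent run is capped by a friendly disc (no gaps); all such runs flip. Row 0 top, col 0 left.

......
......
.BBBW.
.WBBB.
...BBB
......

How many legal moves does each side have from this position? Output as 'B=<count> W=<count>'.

-- B to move --
(1,3): no bracket -> illegal
(1,4): flips 1 -> legal
(1,5): flips 1 -> legal
(2,0): no bracket -> illegal
(2,5): flips 1 -> legal
(3,0): flips 1 -> legal
(3,5): no bracket -> illegal
(4,0): flips 1 -> legal
(4,1): flips 1 -> legal
(4,2): no bracket -> illegal
B mobility = 6
-- W to move --
(1,0): no bracket -> illegal
(1,1): flips 1 -> legal
(1,2): no bracket -> illegal
(1,3): flips 1 -> legal
(1,4): no bracket -> illegal
(2,0): flips 3 -> legal
(2,5): no bracket -> illegal
(3,0): no bracket -> illegal
(3,5): flips 3 -> legal
(4,1): no bracket -> illegal
(4,2): flips 1 -> legal
(5,2): no bracket -> illegal
(5,3): no bracket -> illegal
(5,4): flips 2 -> legal
(5,5): no bracket -> illegal
W mobility = 6

Answer: B=6 W=6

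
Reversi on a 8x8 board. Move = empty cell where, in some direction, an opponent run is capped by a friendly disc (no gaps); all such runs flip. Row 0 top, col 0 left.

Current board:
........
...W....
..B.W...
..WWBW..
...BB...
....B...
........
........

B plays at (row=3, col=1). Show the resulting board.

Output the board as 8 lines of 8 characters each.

Place B at (3,1); scan 8 dirs for brackets.
Dir NW: first cell '.' (not opp) -> no flip
Dir N: first cell '.' (not opp) -> no flip
Dir NE: first cell 'B' (not opp) -> no flip
Dir W: first cell '.' (not opp) -> no flip
Dir E: opp run (3,2) (3,3) capped by B -> flip
Dir SW: first cell '.' (not opp) -> no flip
Dir S: first cell '.' (not opp) -> no flip
Dir SE: first cell '.' (not opp) -> no flip
All flips: (3,2) (3,3)

Answer: ........
...W....
..B.W...
.BBBBW..
...BB...
....B...
........
........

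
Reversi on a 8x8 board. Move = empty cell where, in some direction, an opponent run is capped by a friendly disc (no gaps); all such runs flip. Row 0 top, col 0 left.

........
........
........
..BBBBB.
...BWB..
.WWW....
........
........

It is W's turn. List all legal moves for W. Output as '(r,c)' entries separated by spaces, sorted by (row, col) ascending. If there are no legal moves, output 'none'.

(2,1): no bracket -> illegal
(2,2): flips 1 -> legal
(2,3): flips 2 -> legal
(2,4): flips 1 -> legal
(2,5): flips 2 -> legal
(2,6): flips 1 -> legal
(2,7): no bracket -> illegal
(3,1): no bracket -> illegal
(3,7): no bracket -> illegal
(4,1): no bracket -> illegal
(4,2): flips 1 -> legal
(4,6): flips 1 -> legal
(4,7): no bracket -> illegal
(5,4): no bracket -> illegal
(5,5): no bracket -> illegal
(5,6): no bracket -> illegal

Answer: (2,2) (2,3) (2,4) (2,5) (2,6) (4,2) (4,6)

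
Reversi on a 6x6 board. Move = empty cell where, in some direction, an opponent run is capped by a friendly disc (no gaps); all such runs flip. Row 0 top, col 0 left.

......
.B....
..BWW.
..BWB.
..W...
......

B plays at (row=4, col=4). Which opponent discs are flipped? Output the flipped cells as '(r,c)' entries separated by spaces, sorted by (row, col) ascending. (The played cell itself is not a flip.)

Dir NW: opp run (3,3) capped by B -> flip
Dir N: first cell 'B' (not opp) -> no flip
Dir NE: first cell '.' (not opp) -> no flip
Dir W: first cell '.' (not opp) -> no flip
Dir E: first cell '.' (not opp) -> no flip
Dir SW: first cell '.' (not opp) -> no flip
Dir S: first cell '.' (not opp) -> no flip
Dir SE: first cell '.' (not opp) -> no flip

Answer: (3,3)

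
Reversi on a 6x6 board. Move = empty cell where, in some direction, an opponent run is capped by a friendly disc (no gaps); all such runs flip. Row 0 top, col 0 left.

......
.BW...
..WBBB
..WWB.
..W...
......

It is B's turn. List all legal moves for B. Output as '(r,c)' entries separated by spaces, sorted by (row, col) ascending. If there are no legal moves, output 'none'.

Answer: (0,1) (1,3) (2,1) (3,1) (4,1) (4,3) (4,4) (5,1)

Derivation:
(0,1): flips 1 -> legal
(0,2): no bracket -> illegal
(0,3): no bracket -> illegal
(1,3): flips 1 -> legal
(2,1): flips 1 -> legal
(3,1): flips 2 -> legal
(4,1): flips 1 -> legal
(4,3): flips 1 -> legal
(4,4): flips 2 -> legal
(5,1): flips 2 -> legal
(5,2): no bracket -> illegal
(5,3): no bracket -> illegal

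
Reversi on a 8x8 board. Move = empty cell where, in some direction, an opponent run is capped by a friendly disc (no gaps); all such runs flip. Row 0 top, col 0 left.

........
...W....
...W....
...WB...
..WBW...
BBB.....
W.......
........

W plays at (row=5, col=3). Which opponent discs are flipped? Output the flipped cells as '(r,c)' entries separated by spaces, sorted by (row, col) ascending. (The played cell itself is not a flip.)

Answer: (4,3)

Derivation:
Dir NW: first cell 'W' (not opp) -> no flip
Dir N: opp run (4,3) capped by W -> flip
Dir NE: first cell 'W' (not opp) -> no flip
Dir W: opp run (5,2) (5,1) (5,0), next=edge -> no flip
Dir E: first cell '.' (not opp) -> no flip
Dir SW: first cell '.' (not opp) -> no flip
Dir S: first cell '.' (not opp) -> no flip
Dir SE: first cell '.' (not opp) -> no flip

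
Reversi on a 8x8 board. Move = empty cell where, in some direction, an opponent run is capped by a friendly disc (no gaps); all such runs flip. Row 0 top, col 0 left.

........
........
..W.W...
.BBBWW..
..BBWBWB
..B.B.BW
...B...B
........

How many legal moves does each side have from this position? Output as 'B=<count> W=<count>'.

Answer: B=9 W=11

Derivation:
-- B to move --
(1,1): flips 1 -> legal
(1,2): flips 1 -> legal
(1,3): flips 1 -> legal
(1,4): flips 3 -> legal
(1,5): flips 1 -> legal
(2,1): no bracket -> illegal
(2,3): flips 1 -> legal
(2,5): flips 2 -> legal
(2,6): no bracket -> illegal
(3,6): flips 3 -> legal
(3,7): no bracket -> illegal
(5,3): no bracket -> illegal
(5,5): flips 1 -> legal
(6,6): no bracket -> illegal
B mobility = 9
-- W to move --
(2,0): no bracket -> illegal
(2,1): no bracket -> illegal
(2,3): no bracket -> illegal
(3,0): flips 3 -> legal
(3,6): no bracket -> illegal
(3,7): flips 1 -> legal
(4,0): flips 1 -> legal
(4,1): flips 2 -> legal
(5,1): flips 2 -> legal
(5,3): no bracket -> illegal
(5,5): flips 2 -> legal
(6,1): flips 2 -> legal
(6,2): flips 3 -> legal
(6,4): flips 1 -> legal
(6,5): no bracket -> illegal
(6,6): flips 1 -> legal
(7,2): no bracket -> illegal
(7,3): no bracket -> illegal
(7,4): no bracket -> illegal
(7,6): no bracket -> illegal
(7,7): flips 1 -> legal
W mobility = 11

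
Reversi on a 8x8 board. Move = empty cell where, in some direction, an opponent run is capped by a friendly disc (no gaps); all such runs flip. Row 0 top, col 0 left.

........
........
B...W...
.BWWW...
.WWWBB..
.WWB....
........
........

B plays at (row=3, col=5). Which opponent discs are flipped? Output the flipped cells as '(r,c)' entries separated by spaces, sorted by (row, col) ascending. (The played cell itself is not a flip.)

Dir NW: opp run (2,4), next='.' -> no flip
Dir N: first cell '.' (not opp) -> no flip
Dir NE: first cell '.' (not opp) -> no flip
Dir W: opp run (3,4) (3,3) (3,2) capped by B -> flip
Dir E: first cell '.' (not opp) -> no flip
Dir SW: first cell 'B' (not opp) -> no flip
Dir S: first cell 'B' (not opp) -> no flip
Dir SE: first cell '.' (not opp) -> no flip

Answer: (3,2) (3,3) (3,4)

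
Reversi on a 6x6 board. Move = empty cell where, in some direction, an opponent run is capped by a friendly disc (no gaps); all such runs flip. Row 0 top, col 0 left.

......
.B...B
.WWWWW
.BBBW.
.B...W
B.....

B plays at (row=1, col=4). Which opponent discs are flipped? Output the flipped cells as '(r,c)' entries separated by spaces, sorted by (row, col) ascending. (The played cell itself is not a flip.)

Dir NW: first cell '.' (not opp) -> no flip
Dir N: first cell '.' (not opp) -> no flip
Dir NE: first cell '.' (not opp) -> no flip
Dir W: first cell '.' (not opp) -> no flip
Dir E: first cell 'B' (not opp) -> no flip
Dir SW: opp run (2,3) capped by B -> flip
Dir S: opp run (2,4) (3,4), next='.' -> no flip
Dir SE: opp run (2,5), next=edge -> no flip

Answer: (2,3)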